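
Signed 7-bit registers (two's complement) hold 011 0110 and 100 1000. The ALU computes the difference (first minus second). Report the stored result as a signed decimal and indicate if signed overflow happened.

011 0110 → 0110110 = 54 (signed)
100 1000 → 1001000 = -56 (signed)
Subtract via negate-and-add: invert 1001000 + 1 = 0111000 (i.e. 56).
  0110110
+ 0111000
= 1101110
Result 1101110: MSB = 1 → 110 − 128 = -18.
Both addends (after negating the subtrahend) are non-negative but the stored result is negative: signed overflow. The true value 54 − (-56) = 110 lies outside [-64, 63].

-18; overflow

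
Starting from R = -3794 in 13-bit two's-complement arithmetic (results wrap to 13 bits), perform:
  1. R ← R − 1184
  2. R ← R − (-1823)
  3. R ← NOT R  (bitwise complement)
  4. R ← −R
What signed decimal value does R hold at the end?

-3154

Start: R = -3794 = 1000100101110.
R = -3794 − 1184 = -4978; wraps to 3214 = 0110010001110
R = 3214 − (-1823) = 5037; wraps to -3155 = 1001110101101
R = NOT 1001110101101 = 0110001010010 = 3154
R = −(3154) = -3154 = 1001110101110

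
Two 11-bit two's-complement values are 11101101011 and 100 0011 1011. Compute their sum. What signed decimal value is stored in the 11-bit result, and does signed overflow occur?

934; overflow

11101101011 = -149 (signed)
100 0011 1011 → 10000111011 = -965 (signed)
  11101101011
+ 10000111011
= 01110100110  (discard carry-out 1)
Result 01110100110: MSB = 0 → value 934.
Both addends are negative but the stored result is non-negative: signed overflow. The true value -149 + (-965) = -1114 lies outside [-1024, 1023].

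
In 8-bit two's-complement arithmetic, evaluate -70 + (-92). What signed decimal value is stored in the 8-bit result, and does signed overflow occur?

-70 → 10111010
-92 → 10100100
  10111010
+ 10100100
= 01011110  (discard carry-out 1)
Result 01011110: MSB = 0 → value 94.
Both addends are negative but the stored result is non-negative: signed overflow. The true value -70 + (-92) = -162 lies outside [-128, 127].

94; overflow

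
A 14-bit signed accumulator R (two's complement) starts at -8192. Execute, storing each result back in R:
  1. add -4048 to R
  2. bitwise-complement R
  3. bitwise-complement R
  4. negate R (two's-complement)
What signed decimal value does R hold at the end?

Start: R = -8192 = 10000000000000.
R = -8192 + (-4048) = -12240; wraps to 4144 = 01000000110000
R = NOT 01000000110000 = 10111111001111 = -4145
R = NOT 10111111001111 = 01000000110000 = 4144
R = −(4144) = -4144 = 10111111010000

-4144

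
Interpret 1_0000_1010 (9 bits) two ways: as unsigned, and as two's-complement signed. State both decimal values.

unsigned = 266, signed = -246

Unsigned: 100001010 = 266.
Signed: MSB=1 → 266 − 512 = -246.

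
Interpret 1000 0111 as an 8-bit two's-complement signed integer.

MSB is 1, so the value is negative.
Unsigned reading: 135. Subtract 2^8 = 256: 135 − 256 = -121.

-121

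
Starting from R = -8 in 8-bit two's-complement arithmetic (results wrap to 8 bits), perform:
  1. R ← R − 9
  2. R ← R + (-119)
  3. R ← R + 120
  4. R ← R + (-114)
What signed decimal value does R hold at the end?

126

Start: R = -8 = 11111000.
R = -8 − 9 = -17 = 11101111
R = -17 + (-119) = -136; wraps to 120 = 01111000
R = 120 + 120 = 240; wraps to -16 = 11110000
R = -16 + (-114) = -130; wraps to 126 = 01111110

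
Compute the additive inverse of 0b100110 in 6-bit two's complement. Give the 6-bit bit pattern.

Invert: 011001. Add 1: 011010.
Check: 100110 = -26, 011010 = 26.

011010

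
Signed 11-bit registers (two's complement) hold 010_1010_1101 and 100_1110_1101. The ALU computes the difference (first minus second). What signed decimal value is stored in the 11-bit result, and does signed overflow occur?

010_1010_1101 → 01010101101 = 685 (signed)
100_1110_1101 → 10011101101 = -787 (signed)
Subtract via negate-and-add: invert 10011101101 + 1 = 01100010011 (i.e. 787).
  01010101101
+ 01100010011
= 10111000000
Result 10111000000: MSB = 1 → 1472 − 2048 = -576.
Both addends (after negating the subtrahend) are non-negative but the stored result is negative: signed overflow. The true value 685 − (-787) = 1472 lies outside [-1024, 1023].

-576; overflow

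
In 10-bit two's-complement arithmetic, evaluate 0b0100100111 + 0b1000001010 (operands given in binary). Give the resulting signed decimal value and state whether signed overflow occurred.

-207; no overflow

0b0100100111 → 0100100111 = 295 (signed)
0b1000001010 → 1000001010 = -502 (signed)
  0100100111
+ 1000001010
= 1100110001
Result 1100110001: MSB = 1 → 817 − 1024 = -207.
Addends have opposite signs, so signed overflow cannot occur.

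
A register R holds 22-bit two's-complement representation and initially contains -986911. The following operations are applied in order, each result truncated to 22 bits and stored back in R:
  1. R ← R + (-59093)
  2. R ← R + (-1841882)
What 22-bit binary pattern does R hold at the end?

0100111110111100110010

Start: R = -986911 = 1100001111000011100001.
R = -986911 + (-59093) = -1046004 = 1100000000101000001100
R = -1046004 + (-1841882) = -2887886; wraps to 1306418 = 0100111110111100110010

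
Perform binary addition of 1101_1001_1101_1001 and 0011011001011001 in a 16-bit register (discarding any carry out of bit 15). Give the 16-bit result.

0001000000110010

  1101100111011001
+ 0011011001011001
= 0001000000110010  (discard carry-out 1)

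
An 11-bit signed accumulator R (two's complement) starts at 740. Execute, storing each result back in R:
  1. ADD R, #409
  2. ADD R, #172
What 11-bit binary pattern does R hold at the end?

10100101001

Start: R = 740 = 01011100100.
R = 740 + 409 = 1149; wraps to -899 = 10001111101
R = -899 + 172 = -727 = 10100101001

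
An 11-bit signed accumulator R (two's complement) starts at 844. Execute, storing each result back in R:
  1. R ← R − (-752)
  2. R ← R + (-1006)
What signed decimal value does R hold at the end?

590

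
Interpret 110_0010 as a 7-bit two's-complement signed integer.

-30

MSB is 1, so the value is negative.
Invert: 0011101. Add 1: 0011110 = 30. So the value is −30.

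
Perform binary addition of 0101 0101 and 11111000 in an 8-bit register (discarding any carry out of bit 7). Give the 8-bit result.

  01010101
+ 11111000
= 01001101  (discard carry-out 1)

01001101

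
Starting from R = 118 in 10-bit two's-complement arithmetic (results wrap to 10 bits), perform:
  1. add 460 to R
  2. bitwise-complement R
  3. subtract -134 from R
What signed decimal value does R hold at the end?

-445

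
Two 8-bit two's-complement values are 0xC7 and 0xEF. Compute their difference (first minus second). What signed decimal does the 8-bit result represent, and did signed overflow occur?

-40; no overflow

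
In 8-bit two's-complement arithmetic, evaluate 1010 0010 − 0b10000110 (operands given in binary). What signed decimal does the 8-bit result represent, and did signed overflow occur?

1010 0010 → 10100010 = -94 (signed)
0b10000110 → 10000110 = -122 (signed)
Subtract via negate-and-add: invert 10000110 + 1 = 01111010 (i.e. 122).
  10100010
+ 01111010
= 00011100  (discard carry-out 1)
Result 00011100: MSB = 0 → value 28.
Addends (after negating the subtrahend) have opposite signs, so signed overflow cannot occur.

28; no overflow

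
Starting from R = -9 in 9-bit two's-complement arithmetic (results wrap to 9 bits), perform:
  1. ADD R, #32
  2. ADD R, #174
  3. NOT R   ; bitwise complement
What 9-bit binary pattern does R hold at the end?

100111010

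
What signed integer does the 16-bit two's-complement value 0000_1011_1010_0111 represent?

MSB is 0, so the value is non-negative: 0000101110100111 = 2983.

2983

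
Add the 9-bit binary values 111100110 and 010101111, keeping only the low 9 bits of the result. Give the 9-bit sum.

  111100110
+ 010101111
= 010010101  (discard carry-out 1)

010010101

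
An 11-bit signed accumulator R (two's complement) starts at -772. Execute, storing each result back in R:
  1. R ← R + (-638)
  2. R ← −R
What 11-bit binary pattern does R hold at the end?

10110000010

Start: R = -772 = 10011111100.
R = -772 + (-638) = -1410; wraps to 638 = 01001111110
R = −(638) = -638 = 10110000010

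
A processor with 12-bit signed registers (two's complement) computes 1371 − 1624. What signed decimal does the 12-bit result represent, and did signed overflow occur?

-253; no overflow

1371 → 010101011011
1624 → 011001011000
Subtract via negate-and-add: invert 011001011000 + 1 = 100110101000 (i.e. -1624).
  010101011011
+ 100110101000
= 111100000011
Result 111100000011: MSB = 1 → 3843 − 4096 = -253.
Addends (after negating the subtrahend) have opposite signs, so signed overflow cannot occur.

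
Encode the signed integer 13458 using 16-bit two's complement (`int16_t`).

13458 is non-negative, so write it directly in 16 bits: 0011010010010010.

0011010010010010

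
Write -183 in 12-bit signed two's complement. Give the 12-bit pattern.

|-183| = 183 = 000010110111 in 12 bits.
Invert the bits: 111101001000. Add 1: 111101001001.

111101001001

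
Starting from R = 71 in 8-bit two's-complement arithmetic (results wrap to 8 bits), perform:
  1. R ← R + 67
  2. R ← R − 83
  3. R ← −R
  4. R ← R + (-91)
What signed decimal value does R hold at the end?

110

Start: R = 71 = 01000111.
R = 71 + 67 = 138; wraps to -118 = 10001010
R = -118 − 83 = -201; wraps to 55 = 00110111
R = −(55) = -55 = 11001001
R = -55 + (-91) = -146; wraps to 110 = 01101110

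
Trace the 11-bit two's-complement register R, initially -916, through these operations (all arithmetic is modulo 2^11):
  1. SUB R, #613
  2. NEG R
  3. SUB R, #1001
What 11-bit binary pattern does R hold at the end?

01000010000

Start: R = -916 = 10001101100.
R = -916 − 613 = -1529; wraps to 519 = 01000000111
R = −(519) = -519 = 10111111001
R = -519 − 1001 = -1520; wraps to 528 = 01000010000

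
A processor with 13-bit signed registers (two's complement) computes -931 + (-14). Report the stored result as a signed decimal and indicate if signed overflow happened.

-931 → 1110001011101
-14 → 1111111110010
  1110001011101
+ 1111111110010
= 1110001001111  (discard carry-out 1)
Result 1110001001111: MSB = 1 → 7247 − 8192 = -945.
Both addends are negative and so is the stored result: no signed overflow.

-945; no overflow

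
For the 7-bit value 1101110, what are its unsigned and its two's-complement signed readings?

Unsigned: 1101110 = 110.
Signed: MSB=1 → 110 − 128 = -18.

unsigned = 110, signed = -18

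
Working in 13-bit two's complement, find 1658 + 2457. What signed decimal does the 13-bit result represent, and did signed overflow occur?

-4077; overflow

1658 → 0011001111010
2457 → 0100110011001
  0011001111010
+ 0100110011001
= 1000000010011
Result 1000000010011: MSB = 1 → 4115 − 8192 = -4077.
Both addends are non-negative but the stored result is negative: signed overflow. The true value 1658 + 2457 = 4115 lies outside [-4096, 4095].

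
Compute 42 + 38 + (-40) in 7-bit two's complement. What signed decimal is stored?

42 + 38 = 80 → wraps to -48 (1010000)
-48 + (-40) = -88 → wraps to 40 (0101000)

40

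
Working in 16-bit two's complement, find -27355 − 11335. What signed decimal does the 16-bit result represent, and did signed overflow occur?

-27355 → 1001010100100101
11335 → 0010110001000111
Subtract via negate-and-add: invert 0010110001000111 + 1 = 1101001110111001 (i.e. -11335).
  1001010100100101
+ 1101001110111001
= 0110100011011110  (discard carry-out 1)
Result 0110100011011110: MSB = 0 → value 26846.
Both addends (after negating the subtrahend) are negative but the stored result is non-negative: signed overflow. The true value -27355 − 11335 = -38690 lies outside [-32768, 32767].

26846; overflow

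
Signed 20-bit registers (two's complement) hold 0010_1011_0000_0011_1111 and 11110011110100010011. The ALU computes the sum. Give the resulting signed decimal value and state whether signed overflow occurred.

126290; no overflow

0010_1011_0000_0011_1111 → 00101011000000111111 = 176191 (signed)
11110011110100010011 = -49901 (signed)
  00101011000000111111
+ 11110011110100010011
= 00011110110101010010  (discard carry-out 1)
Result 00011110110101010010: MSB = 0 → value 126290.
Addends have opposite signs, so signed overflow cannot occur.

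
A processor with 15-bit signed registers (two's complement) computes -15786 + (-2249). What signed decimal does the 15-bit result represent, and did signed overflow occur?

14733; overflow

-15786 → 100001001010110
-2249 → 111011100110111
  100001001010110
+ 111011100110111
= 011100110001101  (discard carry-out 1)
Result 011100110001101: MSB = 0 → value 14733.
Both addends are negative but the stored result is non-negative: signed overflow. The true value -15786 + (-2249) = -18035 lies outside [-16384, 16383].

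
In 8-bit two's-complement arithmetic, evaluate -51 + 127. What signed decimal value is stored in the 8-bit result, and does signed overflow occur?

-51 → 11001101
127 → 01111111
  11001101
+ 01111111
= 01001100  (discard carry-out 1)
Result 01001100: MSB = 0 → value 76.
Addends have opposite signs, so signed overflow cannot occur.

76; no overflow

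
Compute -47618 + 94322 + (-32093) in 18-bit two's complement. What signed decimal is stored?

-47618 + 94322 = 46704 (001011011001110000)
46704 + (-32093) = 14611 (000011100100010011)

14611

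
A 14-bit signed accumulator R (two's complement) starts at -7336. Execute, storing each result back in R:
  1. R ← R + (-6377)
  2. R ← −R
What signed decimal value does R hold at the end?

Start: R = -7336 = 10001101011000.
R = -7336 + (-6377) = -13713; wraps to 2671 = 00101001101111
R = −(2671) = -2671 = 11010110010001

-2671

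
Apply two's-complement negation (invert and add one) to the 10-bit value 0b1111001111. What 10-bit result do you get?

0000110001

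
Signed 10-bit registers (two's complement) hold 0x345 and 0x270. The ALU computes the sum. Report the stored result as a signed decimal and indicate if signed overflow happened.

437; overflow

0x345 = 1101000101 = -187 (signed)
0x270 = 1001110000 = -400 (signed)
  1101000101
+ 1001110000
= 0110110101  (discard carry-out 1)
Result 0110110101: MSB = 0 → value 437.
Both addends are negative but the stored result is non-negative: signed overflow. The true value -187 + (-400) = -587 lies outside [-512, 511].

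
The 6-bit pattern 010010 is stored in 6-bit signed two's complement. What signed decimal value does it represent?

MSB is 0, so the value is non-negative: 010010 = 18.

18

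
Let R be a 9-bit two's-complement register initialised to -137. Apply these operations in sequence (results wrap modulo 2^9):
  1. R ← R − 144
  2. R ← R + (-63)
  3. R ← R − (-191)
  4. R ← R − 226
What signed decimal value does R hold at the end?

133

Start: R = -137 = 101110111.
R = -137 − 144 = -281; wraps to 231 = 011100111
R = 231 + (-63) = 168 = 010101000
R = 168 − (-191) = 359; wraps to -153 = 101100111
R = -153 − 226 = -379; wraps to 133 = 010000101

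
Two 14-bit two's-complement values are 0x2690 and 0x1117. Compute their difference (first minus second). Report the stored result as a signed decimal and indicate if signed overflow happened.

5497; overflow

0x2690 = 10011010010000 = -6512 (signed)
0x1117 = 01000100010111 = 4375 (signed)
Subtract via negate-and-add: invert 01000100010111 + 1 = 10111011101001 (i.e. -4375).
  10011010010000
+ 10111011101001
= 01010101111001  (discard carry-out 1)
Result 01010101111001: MSB = 0 → value 5497.
Both addends (after negating the subtrahend) are negative but the stored result is non-negative: signed overflow. The true value -6512 − 4375 = -10887 lies outside [-8192, 8191].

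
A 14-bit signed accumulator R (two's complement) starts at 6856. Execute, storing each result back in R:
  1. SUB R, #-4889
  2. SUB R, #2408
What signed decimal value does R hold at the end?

Start: R = 6856 = 01101011001000.
R = 6856 − (-4889) = 11745; wraps to -4639 = 10110111100001
R = -4639 − 2408 = -7047 = 10010001111001

-7047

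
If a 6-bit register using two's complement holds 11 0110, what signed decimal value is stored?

-10

MSB is 1, so the value is negative.
Unsigned reading: 54. Subtract 2^6 = 64: 54 − 64 = -10.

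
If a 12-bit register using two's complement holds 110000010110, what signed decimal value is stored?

MSB is 1, so the value is negative.
Unsigned reading: 3094. Subtract 2^12 = 4096: 3094 − 4096 = -1002.

-1002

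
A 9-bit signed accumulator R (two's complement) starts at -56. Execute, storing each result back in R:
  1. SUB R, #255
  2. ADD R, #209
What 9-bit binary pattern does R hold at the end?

110011010

Start: R = -56 = 111001000.
R = -56 − 255 = -311; wraps to 201 = 011001001
R = 201 + 209 = 410; wraps to -102 = 110011010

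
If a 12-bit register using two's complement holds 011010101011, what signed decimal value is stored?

MSB is 0, so the value is non-negative: 011010101011 = 1707.

1707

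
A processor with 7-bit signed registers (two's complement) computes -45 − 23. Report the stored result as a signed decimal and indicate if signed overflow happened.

60; overflow

-45 → 1010011
23 → 0010111
Subtract via negate-and-add: invert 0010111 + 1 = 1101001 (i.e. -23).
  1010011
+ 1101001
= 0111100  (discard carry-out 1)
Result 0111100: MSB = 0 → value 60.
Both addends (after negating the subtrahend) are negative but the stored result is non-negative: signed overflow. The true value -45 − 23 = -68 lies outside [-64, 63].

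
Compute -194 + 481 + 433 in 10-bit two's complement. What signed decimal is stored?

-304

-194 + 481 = 287 (0100011111)
287 + 433 = 720 → wraps to -304 (1011010000)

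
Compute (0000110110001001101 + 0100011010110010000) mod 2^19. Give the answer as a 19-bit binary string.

0101010000111011101

  0000110110001001101
+ 0100011010110010000
= 0101010000111011101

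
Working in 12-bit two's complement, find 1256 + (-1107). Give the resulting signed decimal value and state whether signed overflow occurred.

1256 → 010011101000
-1107 → 101110101101
  010011101000
+ 101110101101
= 000010010101  (discard carry-out 1)
Result 000010010101: MSB = 0 → value 149.
Addends have opposite signs, so signed overflow cannot occur.

149; no overflow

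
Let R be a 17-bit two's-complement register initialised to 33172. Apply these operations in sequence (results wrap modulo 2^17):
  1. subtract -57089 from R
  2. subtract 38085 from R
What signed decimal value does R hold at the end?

52176

Start: R = 33172 = 01000000110010100.
R = 33172 − (-57089) = 90261; wraps to -40811 = 10110000010010101
R = -40811 − 38085 = -78896; wraps to 52176 = 01100101111010000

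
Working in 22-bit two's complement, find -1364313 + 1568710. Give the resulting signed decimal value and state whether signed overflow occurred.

-1364313 → 1010110010111010100111
1568710 → 0101111110111111000110
  1010110010111010100111
+ 0101111110111111000110
= 0000110001111001101101  (discard carry-out 1)
Result 0000110001111001101101: MSB = 0 → value 204397.
Addends have opposite signs, so signed overflow cannot occur.

204397; no overflow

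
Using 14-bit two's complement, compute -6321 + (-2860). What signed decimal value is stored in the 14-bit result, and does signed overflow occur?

7203; overflow

-6321 → 10011101001111
-2860 → 11010011010100
  10011101001111
+ 11010011010100
= 01110000100011  (discard carry-out 1)
Result 01110000100011: MSB = 0 → value 7203.
Both addends are negative but the stored result is non-negative: signed overflow. The true value -6321 + (-2860) = -9181 lies outside [-8192, 8191].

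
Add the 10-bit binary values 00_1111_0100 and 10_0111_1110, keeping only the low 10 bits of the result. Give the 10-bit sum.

  0011110100
+ 1001111110
= 1101110010

1101110010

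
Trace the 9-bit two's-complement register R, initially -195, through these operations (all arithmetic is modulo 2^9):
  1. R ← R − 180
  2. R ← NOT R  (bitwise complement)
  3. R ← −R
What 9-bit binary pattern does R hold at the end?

Start: R = -195 = 100111101.
R = -195 − 180 = -375; wraps to 137 = 010001001
R = NOT 010001001 = 101110110 = -138
R = −(-138) = 138 = 010001010

010001010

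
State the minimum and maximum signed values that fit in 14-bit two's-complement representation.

Minimum: −2^13 = -8192.
Maximum: 2^13 − 1 = 8191.

min = -8192, max = 8191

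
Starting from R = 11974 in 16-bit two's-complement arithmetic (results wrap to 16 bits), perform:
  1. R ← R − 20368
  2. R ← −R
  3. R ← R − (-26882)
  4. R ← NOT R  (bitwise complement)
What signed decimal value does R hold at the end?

30259

Start: R = 11974 = 0010111011000110.
R = 11974 − 20368 = -8394 = 1101111100110110
R = −(-8394) = 8394 = 0010000011001010
R = 8394 − (-26882) = 35276; wraps to -30260 = 1000100111001100
R = NOT 1000100111001100 = 0111011000110011 = 30259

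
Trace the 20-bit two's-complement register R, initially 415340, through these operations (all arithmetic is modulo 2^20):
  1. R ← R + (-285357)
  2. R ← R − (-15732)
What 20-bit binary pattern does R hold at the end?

00100011100100110011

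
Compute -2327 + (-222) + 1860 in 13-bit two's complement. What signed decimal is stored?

-689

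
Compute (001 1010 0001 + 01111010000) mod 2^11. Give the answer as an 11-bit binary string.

  00110100001
+ 01111010000
= 10101110001

10101110001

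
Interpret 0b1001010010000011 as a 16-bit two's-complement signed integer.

-27517

MSB is 1, so the value is negative.
Unsigned reading: 38019. Subtract 2^16 = 65536: 38019 − 65536 = -27517.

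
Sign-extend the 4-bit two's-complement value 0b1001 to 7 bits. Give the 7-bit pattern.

1111001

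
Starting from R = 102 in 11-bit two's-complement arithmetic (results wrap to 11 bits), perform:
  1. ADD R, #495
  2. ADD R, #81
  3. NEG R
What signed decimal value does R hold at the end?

Start: R = 102 = 00001100110.
R = 102 + 495 = 597 = 01001010101
R = 597 + 81 = 678 = 01010100110
R = −(678) = -678 = 10101011010

-678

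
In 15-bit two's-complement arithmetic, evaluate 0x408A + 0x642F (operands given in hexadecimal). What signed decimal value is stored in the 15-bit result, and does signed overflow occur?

9401; overflow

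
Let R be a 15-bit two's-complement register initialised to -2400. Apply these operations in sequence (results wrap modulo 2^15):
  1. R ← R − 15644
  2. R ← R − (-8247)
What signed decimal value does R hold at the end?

Start: R = -2400 = 111011010100000.
R = -2400 − 15644 = -18044; wraps to 14724 = 011100110000100
R = 14724 − (-8247) = 22971; wraps to -9797 = 101100110111011

-9797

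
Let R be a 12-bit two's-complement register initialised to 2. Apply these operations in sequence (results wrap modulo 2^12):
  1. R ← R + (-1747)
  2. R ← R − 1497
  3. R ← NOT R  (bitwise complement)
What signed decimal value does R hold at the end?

-855

Start: R = 2 = 000000000010.
R = 2 + (-1747) = -1745 = 100100101111
R = -1745 − 1497 = -3242; wraps to 854 = 001101010110
R = NOT 001101010110 = 110010101001 = -855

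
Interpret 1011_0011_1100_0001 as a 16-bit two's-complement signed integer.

MSB is 1, so the value is negative.
Invert: 0100110000111110. Add 1: 0100110000111111 = 19519. So the value is −19519.

-19519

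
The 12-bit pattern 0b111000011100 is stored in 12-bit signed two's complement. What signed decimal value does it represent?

MSB is 1, so the value is negative.
Invert: 000111100011. Add 1: 000111100100 = 484. So the value is −484.

-484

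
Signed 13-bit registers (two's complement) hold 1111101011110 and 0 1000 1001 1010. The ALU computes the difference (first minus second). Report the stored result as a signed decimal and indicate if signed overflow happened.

1111101011110 = -162 (signed)
0 1000 1001 1010 → 0100010011010 = 2202 (signed)
Subtract via negate-and-add: invert 0100010011010 + 1 = 1011101100110 (i.e. -2202).
  1111101011110
+ 1011101100110
= 1011011000100  (discard carry-out 1)
Result 1011011000100: MSB = 1 → 5828 − 8192 = -2364.
Both addends (after negating the subtrahend) are negative and so is the stored result: no signed overflow.

-2364; no overflow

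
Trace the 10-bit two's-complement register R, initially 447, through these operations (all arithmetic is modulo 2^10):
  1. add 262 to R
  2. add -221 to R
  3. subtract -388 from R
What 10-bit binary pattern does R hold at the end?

Start: R = 447 = 0110111111.
R = 447 + 262 = 709; wraps to -315 = 1011000101
R = -315 + (-221) = -536; wraps to 488 = 0111101000
R = 488 − (-388) = 876; wraps to -148 = 1101101100

1101101100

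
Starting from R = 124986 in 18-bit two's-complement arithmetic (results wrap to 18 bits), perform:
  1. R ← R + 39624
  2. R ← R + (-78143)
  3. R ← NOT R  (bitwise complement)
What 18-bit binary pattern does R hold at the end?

101010111000111100

Start: R = 124986 = 011110100000111010.
R = 124986 + 39624 = 164610; wraps to -97534 = 101000001100000010
R = -97534 + (-78143) = -175677; wraps to 86467 = 010101000111000011
R = NOT 010101000111000011 = 101010111000111100 = -86468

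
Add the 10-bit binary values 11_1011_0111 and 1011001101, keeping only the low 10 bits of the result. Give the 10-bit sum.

1010000100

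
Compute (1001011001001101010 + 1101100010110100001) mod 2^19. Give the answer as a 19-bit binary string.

0110111100000001011

  1001011001001101010
+ 1101100010110100001
= 0110111100000001011  (discard carry-out 1)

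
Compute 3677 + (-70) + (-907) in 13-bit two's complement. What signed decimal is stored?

3677 + (-70) = 3607 (0111000010111)
3607 + (-907) = 2700 (0101010001100)

2700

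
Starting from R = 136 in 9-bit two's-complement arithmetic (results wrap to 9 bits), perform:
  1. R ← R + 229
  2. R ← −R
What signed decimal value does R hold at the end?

147

Start: R = 136 = 010001000.
R = 136 + 229 = 365; wraps to -147 = 101101101
R = −(-147) = 147 = 010010011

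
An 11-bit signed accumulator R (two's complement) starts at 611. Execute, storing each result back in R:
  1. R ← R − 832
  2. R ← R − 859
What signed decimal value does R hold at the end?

968

Start: R = 611 = 01001100011.
R = 611 − 832 = -221 = 11100100011
R = -221 − 859 = -1080; wraps to 968 = 01111001000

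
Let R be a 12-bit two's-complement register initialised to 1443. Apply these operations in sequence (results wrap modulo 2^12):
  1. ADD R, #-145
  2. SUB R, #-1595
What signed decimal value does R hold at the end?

Start: R = 1443 = 010110100011.
R = 1443 + (-145) = 1298 = 010100010010
R = 1298 − (-1595) = 2893; wraps to -1203 = 101101001101

-1203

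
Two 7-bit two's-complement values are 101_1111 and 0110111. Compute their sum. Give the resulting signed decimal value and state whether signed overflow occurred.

22; no overflow

101_1111 → 1011111 = -33 (signed)
0110111 = 55 (signed)
  1011111
+ 0110111
= 0010110  (discard carry-out 1)
Result 0010110: MSB = 0 → value 22.
Addends have opposite signs, so signed overflow cannot occur.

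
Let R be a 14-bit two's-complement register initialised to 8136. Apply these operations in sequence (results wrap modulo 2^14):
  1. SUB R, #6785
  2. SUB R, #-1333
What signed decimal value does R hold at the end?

Start: R = 8136 = 01111111001000.
R = 8136 − 6785 = 1351 = 00010101000111
R = 1351 − (-1333) = 2684 = 00101001111100

2684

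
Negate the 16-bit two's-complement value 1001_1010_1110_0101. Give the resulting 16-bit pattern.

Invert: 0110010100011010. Add 1: 0110010100011011.

0110010100011011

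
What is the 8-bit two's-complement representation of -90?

|-90| = 90 = 01011010 in 8 bits.
Invert the bits: 10100101. Add 1: 10100110.
Check: 10100110 reads as 166 − 256 = -90.

10100110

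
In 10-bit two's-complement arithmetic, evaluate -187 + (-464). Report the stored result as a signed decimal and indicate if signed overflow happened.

-187 → 1101000101
-464 → 1000110000
  1101000101
+ 1000110000
= 0101110101  (discard carry-out 1)
Result 0101110101: MSB = 0 → value 373.
Both addends are negative but the stored result is non-negative: signed overflow. The true value -187 + (-464) = -651 lies outside [-512, 511].

373; overflow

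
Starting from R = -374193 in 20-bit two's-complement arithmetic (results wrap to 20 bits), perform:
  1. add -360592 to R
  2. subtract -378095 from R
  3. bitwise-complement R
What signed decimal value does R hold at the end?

Start: R = -374193 = 10100100101001001111.
R = -374193 + (-360592) = -734785; wraps to 313791 = 01001100100110111111
R = 313791 − (-378095) = 691886; wraps to -356690 = 10101000111010101110
R = NOT 10101000111010101110 = 01010111000101010001 = 356689

356689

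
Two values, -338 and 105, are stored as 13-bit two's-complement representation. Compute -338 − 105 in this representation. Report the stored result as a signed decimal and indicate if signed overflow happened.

-338 → 1111010101110
105 → 0000001101001
Subtract via negate-and-add: invert 0000001101001 + 1 = 1111110010111 (i.e. -105).
  1111010101110
+ 1111110010111
= 1111001000101  (discard carry-out 1)
Result 1111001000101: MSB = 1 → 7749 − 8192 = -443.
Both addends (after negating the subtrahend) are negative and so is the stored result: no signed overflow.

-443; no overflow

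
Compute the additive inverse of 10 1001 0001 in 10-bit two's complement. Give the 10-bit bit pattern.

0101101111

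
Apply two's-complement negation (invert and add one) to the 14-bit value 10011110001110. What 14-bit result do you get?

01100001110010

Invert: 01100001110001. Add 1: 01100001110010.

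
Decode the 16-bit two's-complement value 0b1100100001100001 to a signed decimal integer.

MSB is 1, so the value is negative.
Invert: 0011011110011110. Add 1: 0011011110011111 = 14239. So the value is −14239.

-14239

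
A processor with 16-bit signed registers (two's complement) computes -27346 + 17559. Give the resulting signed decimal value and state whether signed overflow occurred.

-9787; no overflow

-27346 → 1001010100101110
17559 → 0100010010010111
  1001010100101110
+ 0100010010010111
= 1101100111000101
Result 1101100111000101: MSB = 1 → 55749 − 65536 = -9787.
Addends have opposite signs, so signed overflow cannot occur.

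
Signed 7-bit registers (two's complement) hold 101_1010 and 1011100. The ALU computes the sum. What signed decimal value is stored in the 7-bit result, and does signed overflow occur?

54; overflow

101_1010 → 1011010 = -38 (signed)
1011100 = -36 (signed)
  1011010
+ 1011100
= 0110110  (discard carry-out 1)
Result 0110110: MSB = 0 → value 54.
Both addends are negative but the stored result is non-negative: signed overflow. The true value -38 + (-36) = -74 lies outside [-64, 63].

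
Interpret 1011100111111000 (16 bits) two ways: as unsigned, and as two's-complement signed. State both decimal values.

Unsigned: 1011100111111000 = 47608.
Signed: MSB=1 → 47608 − 65536 = -17928.

unsigned = 47608, signed = -17928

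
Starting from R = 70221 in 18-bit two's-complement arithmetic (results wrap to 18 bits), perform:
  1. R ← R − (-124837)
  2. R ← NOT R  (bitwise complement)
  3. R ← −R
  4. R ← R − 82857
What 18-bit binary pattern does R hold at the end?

011011011001001010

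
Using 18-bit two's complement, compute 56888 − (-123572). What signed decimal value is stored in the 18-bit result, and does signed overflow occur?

-81684; overflow

56888 → 001101111000111000
-123572 → 100001110101001100
Subtract via negate-and-add: invert 100001110101001100 + 1 = 011110001010110100 (i.e. 123572).
  001101111000111000
+ 011110001010110100
= 101100000011101100
Result 101100000011101100: MSB = 1 → 180460 − 262144 = -81684.
Both addends (after negating the subtrahend) are non-negative but the stored result is negative: signed overflow. The true value 56888 − (-123572) = 180460 lies outside [-131072, 131071].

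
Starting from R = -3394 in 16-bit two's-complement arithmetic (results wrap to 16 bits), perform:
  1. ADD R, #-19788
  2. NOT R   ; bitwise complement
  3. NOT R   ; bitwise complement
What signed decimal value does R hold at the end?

-23182

Start: R = -3394 = 1111001010111110.
R = -3394 + (-19788) = -23182 = 1010010101110010
R = NOT 1010010101110010 = 0101101010001101 = 23181
R = NOT 0101101010001101 = 1010010101110010 = -23182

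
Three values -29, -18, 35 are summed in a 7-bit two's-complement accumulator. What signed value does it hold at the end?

-12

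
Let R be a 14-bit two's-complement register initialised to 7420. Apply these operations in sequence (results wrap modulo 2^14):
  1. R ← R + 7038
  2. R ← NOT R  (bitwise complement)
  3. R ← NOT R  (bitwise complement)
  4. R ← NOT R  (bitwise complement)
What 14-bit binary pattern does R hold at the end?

00011110000101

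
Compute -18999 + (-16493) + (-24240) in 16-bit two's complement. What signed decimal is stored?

-18999 + (-16493) = -35492 → wraps to 30044 (0111010101011100)
30044 + (-24240) = 5804 (0001011010101100)

5804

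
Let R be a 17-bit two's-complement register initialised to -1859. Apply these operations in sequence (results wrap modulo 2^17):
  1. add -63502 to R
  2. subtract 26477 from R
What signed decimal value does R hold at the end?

39234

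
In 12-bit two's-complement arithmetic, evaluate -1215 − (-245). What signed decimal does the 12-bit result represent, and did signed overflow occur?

-1215 → 101101000001
-245 → 111100001011
Subtract via negate-and-add: invert 111100001011 + 1 = 000011110101 (i.e. 245).
  101101000001
+ 000011110101
= 110000110110
Result 110000110110: MSB = 1 → 3126 − 4096 = -970.
Addends (after negating the subtrahend) have opposite signs, so signed overflow cannot occur.

-970; no overflow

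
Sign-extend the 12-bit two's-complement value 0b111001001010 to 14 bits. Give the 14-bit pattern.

MSB of 111001001010 is 1; replicate it into the new high bits.
11|111001001010 → 11111001001010 (still -438).

11111001001010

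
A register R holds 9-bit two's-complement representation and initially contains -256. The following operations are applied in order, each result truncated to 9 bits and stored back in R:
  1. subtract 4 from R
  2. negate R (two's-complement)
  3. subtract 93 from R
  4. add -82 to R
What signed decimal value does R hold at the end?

85

Start: R = -256 = 100000000.
R = -256 − 4 = -260; wraps to 252 = 011111100
R = −(252) = -252 = 100000100
R = -252 − 93 = -345; wraps to 167 = 010100111
R = 167 + (-82) = 85 = 001010101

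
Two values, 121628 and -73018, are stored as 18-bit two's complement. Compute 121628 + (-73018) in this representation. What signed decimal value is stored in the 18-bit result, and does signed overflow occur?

121628 → 011101101100011100
-73018 → 101110001011000110
  011101101100011100
+ 101110001011000110
= 001011110111100010  (discard carry-out 1)
Result 001011110111100010: MSB = 0 → value 48610.
Addends have opposite signs, so signed overflow cannot occur.

48610; no overflow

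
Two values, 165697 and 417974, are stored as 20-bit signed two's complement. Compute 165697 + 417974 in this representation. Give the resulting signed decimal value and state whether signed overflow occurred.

165697 → 00101000011101000001
417974 → 01100110000010110110
  00101000011101000001
+ 01100110000010110110
= 10001110011111110111
Result 10001110011111110111: MSB = 1 → 583671 − 1048576 = -464905.
Both addends are non-negative but the stored result is negative: signed overflow. The true value 165697 + 417974 = 583671 lies outside [-524288, 524287].

-464905; overflow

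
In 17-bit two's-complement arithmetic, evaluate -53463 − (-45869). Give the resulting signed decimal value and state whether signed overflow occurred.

-53463 → 10010111100101001
-45869 → 10100110011010011
Subtract via negate-and-add: invert 10100110011010011 + 1 = 01011001100101101 (i.e. 45869).
  10010111100101001
+ 01011001100101101
= 11110001001010110
Result 11110001001010110: MSB = 1 → 123478 − 131072 = -7594.
Addends (after negating the subtrahend) have opposite signs, so signed overflow cannot occur.

-7594; no overflow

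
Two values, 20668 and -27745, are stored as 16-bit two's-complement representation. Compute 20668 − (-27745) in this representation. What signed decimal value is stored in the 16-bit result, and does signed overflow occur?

20668 → 0101000010111100
-27745 → 1001001110011111
Subtract via negate-and-add: invert 1001001110011111 + 1 = 0110110001100001 (i.e. 27745).
  0101000010111100
+ 0110110001100001
= 1011110100011101
Result 1011110100011101: MSB = 1 → 48413 − 65536 = -17123.
Both addends (after negating the subtrahend) are non-negative but the stored result is negative: signed overflow. The true value 20668 − (-27745) = 48413 lies outside [-32768, 32767].

-17123; overflow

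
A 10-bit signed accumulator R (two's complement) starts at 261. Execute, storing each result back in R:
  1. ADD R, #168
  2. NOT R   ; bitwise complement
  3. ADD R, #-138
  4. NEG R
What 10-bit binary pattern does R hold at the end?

1000111000

Start: R = 261 = 0100000101.
R = 261 + 168 = 429 = 0110101101
R = NOT 0110101101 = 1001010010 = -430
R = -430 + (-138) = -568; wraps to 456 = 0111001000
R = −(456) = -456 = 1000111000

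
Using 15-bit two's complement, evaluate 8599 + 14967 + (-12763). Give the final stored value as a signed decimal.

10803

8599 + 14967 = 23566 → wraps to -9202 (101110000001110)
-9202 + (-12763) = -21965 → wraps to 10803 (010101000110011)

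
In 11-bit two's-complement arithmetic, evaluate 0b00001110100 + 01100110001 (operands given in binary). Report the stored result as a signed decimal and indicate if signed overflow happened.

933; no overflow

0b00001110100 → 00001110100 = 116 (signed)
01100110001 = 817 (signed)
  00001110100
+ 01100110001
= 01110100101
Result 01110100101: MSB = 0 → value 933.
Both addends are non-negative and so is the stored result: no signed overflow.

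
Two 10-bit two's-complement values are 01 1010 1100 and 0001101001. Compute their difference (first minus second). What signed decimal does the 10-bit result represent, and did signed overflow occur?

323; no overflow

01 1010 1100 → 0110101100 = 428 (signed)
0001101001 = 105 (signed)
Subtract via negate-and-add: invert 0001101001 + 1 = 1110010111 (i.e. -105).
  0110101100
+ 1110010111
= 0101000011  (discard carry-out 1)
Result 0101000011: MSB = 0 → value 323.
Addends (after negating the subtrahend) have opposite signs, so signed overflow cannot occur.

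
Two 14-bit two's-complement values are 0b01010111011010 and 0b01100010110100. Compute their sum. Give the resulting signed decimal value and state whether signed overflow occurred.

0b01010111011010 → 01010111011010 = 5594 (signed)
0b01100010110100 → 01100010110100 = 6324 (signed)
  01010111011010
+ 01100010110100
= 10111010001110
Result 10111010001110: MSB = 1 → 11918 − 16384 = -4466.
Both addends are non-negative but the stored result is negative: signed overflow. The true value 5594 + 6324 = 11918 lies outside [-8192, 8191].

-4466; overflow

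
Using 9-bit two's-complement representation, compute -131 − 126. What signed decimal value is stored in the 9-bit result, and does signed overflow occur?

255; overflow

-131 → 101111101
126 → 001111110
Subtract via negate-and-add: invert 001111110 + 1 = 110000010 (i.e. -126).
  101111101
+ 110000010
= 011111111  (discard carry-out 1)
Result 011111111: MSB = 0 → value 255.
Both addends (after negating the subtrahend) are negative but the stored result is non-negative: signed overflow. The true value -131 − 126 = -257 lies outside [-256, 255].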